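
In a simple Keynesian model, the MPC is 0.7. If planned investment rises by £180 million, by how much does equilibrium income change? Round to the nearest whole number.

ΔY ≈ 600

The multiplier is 1/(1 − MPC) = 1/0.3.
ΔY = 180/0.3 = 600.00 ≈ 600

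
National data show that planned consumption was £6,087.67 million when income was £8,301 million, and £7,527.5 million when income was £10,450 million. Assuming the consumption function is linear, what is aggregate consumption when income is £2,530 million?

C = 2221.1

MPC = (7527.5 − 6087.67)/(10450 − 8301) = 1439.83/2149 = 0.67
a = 6087.67 − 0.67(8301) = 6087.67 − 5561.67 = 526
C = 526 + 0.67(2530) = 526 + 1695.1 = 2221.1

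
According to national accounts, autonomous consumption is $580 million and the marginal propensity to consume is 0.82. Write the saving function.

S = -580 + 0.18Y

S = Y − C = Y − (580 + 0.82Y) = -580 + (1 − 0.82)Y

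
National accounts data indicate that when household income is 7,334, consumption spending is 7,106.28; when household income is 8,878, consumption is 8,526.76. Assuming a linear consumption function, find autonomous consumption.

MPC = ΔC/ΔY = (8526.76 − 7106.28)/(8878 − 7334) = 1420.48/1544 = 0.92
a = C − MPC·Y = 7106.28 − 0.92(7334) = 7106.28 − 6747.28 = 359

a = 359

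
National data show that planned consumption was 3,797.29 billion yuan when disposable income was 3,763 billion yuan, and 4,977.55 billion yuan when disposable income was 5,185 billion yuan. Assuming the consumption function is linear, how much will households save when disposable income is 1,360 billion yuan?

S = -442.8

MPC = (4977.55 − 3797.29)/(5185 − 3763) = 1180.26/1422 = 0.83
a = 3797.29 − 0.83(3763) = 3797.29 − 3123.29 = 674
C = 674 + 0.83(1360) = 1802.8
S = 1360 − 1802.8 = -442.8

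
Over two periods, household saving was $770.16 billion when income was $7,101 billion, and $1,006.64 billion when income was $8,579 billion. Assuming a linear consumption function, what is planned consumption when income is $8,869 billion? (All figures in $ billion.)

MPS = ΔS/ΔY = (1006.64 − 770.16)/(8579 − 7101) = 236.48/1478 = 0.16
MPC = 1 − MPS = 0.84
Autonomous saving = 770.16 − 0.16(7101) = -366, so a = 366
C = 366 + 0.84(8869) = 366 + 7449.96 = 7815.96

C = 7815.96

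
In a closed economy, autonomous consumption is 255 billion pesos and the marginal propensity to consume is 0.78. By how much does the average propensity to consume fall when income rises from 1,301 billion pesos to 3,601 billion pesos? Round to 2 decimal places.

At Y = 1301: C = 255 + 0.78(1301) = 1269.78, APC = 1269.78/1301 = 0.976
At Y = 3601: C = 3063.78, APC = 3063.78/3601 = 0.851
Fall in APC = 0.976 − 0.851 = 0.125 ≈ 0.13

ΔAPC = 0.13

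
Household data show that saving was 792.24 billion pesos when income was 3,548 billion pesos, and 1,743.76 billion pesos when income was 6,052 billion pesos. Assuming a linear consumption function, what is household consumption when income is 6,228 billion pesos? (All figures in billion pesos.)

C = 4417.36

MPS = ΔS/ΔY = (1743.76 − 792.24)/(6052 − 3548) = 951.52/2504 = 0.38
MPC = 1 − MPS = 0.62
Autonomous saving = 792.24 − 0.38(3548) = -556, so a = 556
C = 556 + 0.62(6228) = 556 + 3861.36 = 4417.36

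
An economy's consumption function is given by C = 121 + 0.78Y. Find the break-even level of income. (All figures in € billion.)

At break-even, C = Y: 121 + 0.78Y = Y
0.22Y = 121, so Y = 121/0.22 = 550

Y = 550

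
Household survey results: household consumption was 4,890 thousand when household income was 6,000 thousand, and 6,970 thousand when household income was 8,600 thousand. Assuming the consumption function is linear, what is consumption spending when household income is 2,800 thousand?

MPC = (6970 − 4890)/(8600 − 6000) = 2080/2600 = 0.8
a = 4890 − 0.8(6000) = 4890 − 4800 = 90
C = 90 + 0.8(2800) = 90 + 2240 = 2330

C = 2330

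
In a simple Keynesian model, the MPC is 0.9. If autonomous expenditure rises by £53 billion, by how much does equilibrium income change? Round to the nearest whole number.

The multiplier is 1/(1 − MPC) = 1/0.1.
ΔY = 53/0.1 = 530.00 ≈ 530

ΔY ≈ 530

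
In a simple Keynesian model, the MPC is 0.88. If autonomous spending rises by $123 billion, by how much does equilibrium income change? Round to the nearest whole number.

The multiplier is 1/(1 − MPC) = 1/0.12.
ΔY = 123/0.12 = 1025.00 ≈ 1025

ΔY ≈ 1025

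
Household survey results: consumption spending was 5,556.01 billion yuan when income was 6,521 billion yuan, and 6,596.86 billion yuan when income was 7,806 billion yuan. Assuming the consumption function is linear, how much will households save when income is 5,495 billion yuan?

S = 770.05

MPC = (6596.86 − 5556.01)/(7806 − 6521) = 1040.85/1285 = 0.81
a = 5556.01 − 0.81(6521) = 5556.01 − 5282.01 = 274
C = 274 + 0.81(5495) = 4724.95
S = 5495 − 4724.95 = 770.05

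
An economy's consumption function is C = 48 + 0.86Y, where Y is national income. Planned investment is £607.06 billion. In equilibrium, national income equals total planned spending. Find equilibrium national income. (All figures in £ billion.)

Y = 4679

Y = C + I = 48 + 0.86Y + 607.06
Y − 0.86Y = 655.06
0.14Y = 655.06, so Y = 655.06/0.14 = 4679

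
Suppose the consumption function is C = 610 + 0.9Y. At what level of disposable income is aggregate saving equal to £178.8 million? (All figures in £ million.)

S = Y − C = -610 + 0.1Y
-610 + 0.1Y = 178.8, so 0.1Y = 788.8 and Y = 7888

Y = 7888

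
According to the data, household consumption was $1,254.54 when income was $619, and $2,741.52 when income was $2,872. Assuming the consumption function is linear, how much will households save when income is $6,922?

S = 1507.48

MPC = (2741.52 − 1254.54)/(2872 − 619) = 1486.98/2253 = 0.66
a = 1254.54 − 0.66(619) = 1254.54 − 408.54 = 846
C = 846 + 0.66(6922) = 5414.52
S = 6922 − 5414.52 = 1507.48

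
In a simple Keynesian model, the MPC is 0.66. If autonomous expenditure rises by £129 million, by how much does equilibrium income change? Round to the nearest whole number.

The multiplier is 1/(1 − MPC) = 1/0.34.
ΔY = 129/0.34 = 379.41 ≈ 379

ΔY ≈ 379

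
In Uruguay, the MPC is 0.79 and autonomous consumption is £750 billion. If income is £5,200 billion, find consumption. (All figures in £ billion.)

C = 4858

C = 750 + 0.79(5200) = 750 + 4108 = 4858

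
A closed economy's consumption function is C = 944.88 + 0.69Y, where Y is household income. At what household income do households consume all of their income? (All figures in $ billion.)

Y = 3048

At break-even, C = Y: 944.88 + 0.69Y = Y
0.31Y = 944.88, so Y = 944.88/0.31 = 3048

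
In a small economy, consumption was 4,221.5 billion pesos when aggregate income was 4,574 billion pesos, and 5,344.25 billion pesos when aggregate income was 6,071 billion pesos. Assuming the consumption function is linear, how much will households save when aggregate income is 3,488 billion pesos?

S = 81

MPC = (5344.25 − 4221.5)/(6071 − 4574) = 1122.75/1497 = 0.75
a = 4221.5 − 0.75(4574) = 4221.5 − 3430.5 = 791
C = 791 + 0.75(3488) = 3407
S = 3488 − 3407 = 81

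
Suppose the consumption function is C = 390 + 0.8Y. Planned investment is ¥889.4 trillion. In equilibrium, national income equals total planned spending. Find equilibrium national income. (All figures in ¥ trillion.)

Y = C + I = 390 + 0.8Y + 889.4
Y − 0.8Y = 1279.4
0.2Y = 1279.4, so Y = 1279.4/0.2 = 6397

Y = 6397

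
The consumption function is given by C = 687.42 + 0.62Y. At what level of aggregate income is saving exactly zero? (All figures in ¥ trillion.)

At break-even, C = Y: 687.42 + 0.62Y = Y
0.38Y = 687.42, so Y = 687.42/0.38 = 1809

Y = 1809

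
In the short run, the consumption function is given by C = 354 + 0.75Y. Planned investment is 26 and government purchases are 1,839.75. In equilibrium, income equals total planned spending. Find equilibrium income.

Y = 8879

Y = C + I + G = 354 + 0.75Y + 26 + 1839.75
Y − 0.75Y = 2219.75
0.25Y = 2219.75, so Y = 2219.75/0.25 = 8879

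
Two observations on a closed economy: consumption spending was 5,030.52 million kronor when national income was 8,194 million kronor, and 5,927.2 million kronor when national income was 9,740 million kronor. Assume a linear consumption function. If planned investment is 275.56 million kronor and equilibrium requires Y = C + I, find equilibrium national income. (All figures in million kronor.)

MPC = (5927.2 − 5030.52)/(9740 − 8194) = 896.68/1546 = 0.58
a = 5030.52 − 0.58(8194) = 278
Equilibrium: Y = 278 + 0.58Y + 275.56
0.42Y = 553.56, so Y = 553.56/0.42 = 1318

Y = 1318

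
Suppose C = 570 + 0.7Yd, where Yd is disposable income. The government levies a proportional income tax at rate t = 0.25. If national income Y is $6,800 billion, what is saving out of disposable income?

Yd = (1 − 0.25)(6800) = 0.75(6800) = 5100
C = 570 + 0.7(5100) = 570 + 3570 = 4140
S = Yd − C = 5100 − 4140 = 960

S = 960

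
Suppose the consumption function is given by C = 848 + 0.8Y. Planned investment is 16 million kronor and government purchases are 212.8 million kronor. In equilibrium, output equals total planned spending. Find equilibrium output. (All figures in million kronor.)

Y = 5384

Y = C + I + G = 848 + 0.8Y + 16 + 212.8
Y − 0.8Y = 1076.8
0.2Y = 1076.8, so Y = 1076.8/0.2 = 5384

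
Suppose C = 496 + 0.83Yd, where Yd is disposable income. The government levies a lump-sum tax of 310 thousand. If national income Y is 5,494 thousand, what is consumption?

Yd = Y − T = 5494 − 310 = 5184
C = 496 + 0.83(5184) = 496 + 4302.72 = 4798.72

C = 4798.72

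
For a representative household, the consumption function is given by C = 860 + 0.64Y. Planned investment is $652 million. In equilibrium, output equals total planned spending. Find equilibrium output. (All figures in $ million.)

Y = 4200

Y = C + I = 860 + 0.64Y + 652
Y − 0.64Y = 1512
0.36Y = 1512, so Y = 1512/0.36 = 4200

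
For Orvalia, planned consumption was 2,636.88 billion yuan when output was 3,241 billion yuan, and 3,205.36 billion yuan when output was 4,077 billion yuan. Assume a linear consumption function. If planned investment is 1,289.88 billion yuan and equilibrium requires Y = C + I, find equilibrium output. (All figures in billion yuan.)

Y = 5384

MPC = (3205.36 − 2636.88)/(4077 − 3241) = 568.48/836 = 0.68
a = 2636.88 − 0.68(3241) = 433
Equilibrium: Y = 433 + 0.68Y + 1289.88
0.32Y = 1722.88, so Y = 1722.88/0.32 = 5384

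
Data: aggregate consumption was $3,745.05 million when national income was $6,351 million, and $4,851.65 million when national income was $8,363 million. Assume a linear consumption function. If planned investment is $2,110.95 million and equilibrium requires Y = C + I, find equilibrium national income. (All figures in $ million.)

Y = 5251

MPC = (4851.65 − 3745.05)/(8363 − 6351) = 1106.6/2012 = 0.55
a = 3745.05 − 0.55(6351) = 252
Equilibrium: Y = 252 + 0.55Y + 2110.95
0.45Y = 2362.95, so Y = 2362.95/0.45 = 5251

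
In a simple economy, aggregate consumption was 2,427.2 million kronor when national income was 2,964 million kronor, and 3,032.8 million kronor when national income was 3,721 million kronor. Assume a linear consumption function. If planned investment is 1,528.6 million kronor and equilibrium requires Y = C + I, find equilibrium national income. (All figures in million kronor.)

MPC = (3032.8 − 2427.2)/(3721 − 2964) = 605.6/757 = 0.8
a = 2427.2 − 0.8(2964) = 56
Equilibrium: Y = 56 + 0.8Y + 1528.6
0.2Y = 1584.6, so Y = 1584.6/0.2 = 7923

Y = 7923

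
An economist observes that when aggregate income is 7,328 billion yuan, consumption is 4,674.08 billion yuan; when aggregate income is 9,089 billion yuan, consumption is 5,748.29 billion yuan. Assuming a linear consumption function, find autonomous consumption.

MPC = ΔC/ΔY = (5748.29 − 4674.08)/(9089 − 7328) = 1074.21/1761 = 0.61
a = C − MPC·Y = 4674.08 − 0.61(7328) = 4674.08 − 4470.08 = 204

a = 204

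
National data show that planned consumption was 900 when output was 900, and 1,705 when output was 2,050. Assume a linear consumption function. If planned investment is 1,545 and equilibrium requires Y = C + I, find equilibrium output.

Y = 6050

MPC = (1705 − 900)/(2050 − 900) = 805/1150 = 0.7
a = 900 − 0.7(900) = 270
Equilibrium: Y = 270 + 0.7Y + 1545
0.3Y = 1815, so Y = 1815/0.3 = 6050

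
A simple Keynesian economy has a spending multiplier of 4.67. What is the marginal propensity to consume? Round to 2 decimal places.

MPC = 0.79

k = 1/(1 − MPC), so 1 − MPC = 1/k = 1/4.67 = 0.2141
MPC = 1 − 0.2141 = 0.79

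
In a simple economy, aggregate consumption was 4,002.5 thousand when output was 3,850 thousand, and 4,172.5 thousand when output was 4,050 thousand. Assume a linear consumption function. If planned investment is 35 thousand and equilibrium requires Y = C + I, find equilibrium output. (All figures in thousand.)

MPC = (4172.5 − 4002.5)/(4050 − 3850) = 170/200 = 0.85
a = 4002.5 − 0.85(3850) = 730
Equilibrium: Y = 730 + 0.85Y + 35
0.15Y = 765, so Y = 765/0.15 = 5100

Y = 5100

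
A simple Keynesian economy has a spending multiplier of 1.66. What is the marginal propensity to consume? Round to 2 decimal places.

k = 1/(1 − MPC), so 1 − MPC = 1/k = 1/1.66 = 0.6024
MPC = 1 − 0.6024 = 0.40

MPC = 0.40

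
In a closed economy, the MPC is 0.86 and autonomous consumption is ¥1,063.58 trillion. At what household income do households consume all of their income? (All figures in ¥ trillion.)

At break-even, C = Y: 1063.58 + 0.86Y = Y
0.14Y = 1063.58, so Y = 1063.58/0.14 = 7597

Y = 7597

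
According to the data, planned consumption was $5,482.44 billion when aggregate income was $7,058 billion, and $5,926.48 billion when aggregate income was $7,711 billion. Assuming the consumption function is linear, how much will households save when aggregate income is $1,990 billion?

MPC = (5926.48 − 5482.44)/(7711 − 7058) = 444.04/653 = 0.68
a = 5482.44 − 0.68(7058) = 5482.44 − 4799.44 = 683
C = 683 + 0.68(1990) = 2036.2
S = 1990 − 2036.2 = -46.2

S = -46.2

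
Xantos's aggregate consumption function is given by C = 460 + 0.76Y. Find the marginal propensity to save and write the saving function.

MPS = 0.24; S = -460 + 0.24Y

MPS = 1 − MPC = 1 − 0.76 = 0.24
S = Y − C = -460 + 0.24Y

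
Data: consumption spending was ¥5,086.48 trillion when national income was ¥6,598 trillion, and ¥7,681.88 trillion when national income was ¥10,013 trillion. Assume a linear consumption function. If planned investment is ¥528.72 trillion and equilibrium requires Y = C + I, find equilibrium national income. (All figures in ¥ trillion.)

MPC = (7681.88 − 5086.48)/(10013 − 6598) = 2595.4/3415 = 0.76
a = 5086.48 − 0.76(6598) = 72
Equilibrium: Y = 72 + 0.76Y + 528.72
0.24Y = 600.72, so Y = 600.72/0.24 = 2503

Y = 2503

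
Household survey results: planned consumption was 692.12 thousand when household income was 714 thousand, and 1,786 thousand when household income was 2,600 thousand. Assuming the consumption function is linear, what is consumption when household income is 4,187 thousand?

MPC = (1786 − 692.12)/(2600 − 714) = 1093.88/1886 = 0.58
a = 692.12 − 0.58(714) = 692.12 − 414.12 = 278
C = 278 + 0.58(4187) = 278 + 2428.46 = 2706.46

C = 2706.46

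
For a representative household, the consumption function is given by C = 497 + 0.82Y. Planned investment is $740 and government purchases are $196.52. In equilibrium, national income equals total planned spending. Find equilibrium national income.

Y = 7964

Y = C + I + G = 497 + 0.82Y + 740 + 196.52
Y − 0.82Y = 1433.52
0.18Y = 1433.52, so Y = 1433.52/0.18 = 7964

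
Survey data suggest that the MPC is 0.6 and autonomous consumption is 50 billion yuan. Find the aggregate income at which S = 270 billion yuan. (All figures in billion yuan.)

S = Y − C = -50 + 0.4Y
-50 + 0.4Y = 270, so 0.4Y = 320 and Y = 800

Y = 800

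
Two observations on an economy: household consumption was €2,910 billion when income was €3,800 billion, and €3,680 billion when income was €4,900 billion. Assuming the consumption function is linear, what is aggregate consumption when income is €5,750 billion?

MPC = (3680 − 2910)/(4900 − 3800) = 770/1100 = 0.7
a = 2910 − 0.7(3800) = 2910 − 2660 = 250
C = 250 + 0.7(5750) = 250 + 4025 = 4275

C = 4275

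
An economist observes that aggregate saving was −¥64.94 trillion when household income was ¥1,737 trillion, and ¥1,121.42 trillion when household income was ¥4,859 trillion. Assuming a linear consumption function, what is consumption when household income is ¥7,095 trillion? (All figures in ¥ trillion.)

MPS = ΔS/ΔY = (1121.42 − (-64.94))/(4859 − 1737) = 1186.36/3122 = 0.38
MPC = 1 − MPS = 0.62
Autonomous saving = -64.94 − 0.38(1737) = -725, so a = 725
C = 725 + 0.62(7095) = 725 + 4398.9 = 5123.9

C = 5123.9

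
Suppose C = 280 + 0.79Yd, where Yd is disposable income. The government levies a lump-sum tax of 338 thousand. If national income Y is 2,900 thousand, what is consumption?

C = 2303.98

Yd = Y − T = 2900 − 338 = 2562
C = 280 + 0.79(2562) = 280 + 2023.98 = 2303.98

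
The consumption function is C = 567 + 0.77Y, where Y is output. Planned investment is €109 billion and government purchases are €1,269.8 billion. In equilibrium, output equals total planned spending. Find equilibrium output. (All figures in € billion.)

Y = 8460

Y = C + I + G = 567 + 0.77Y + 109 + 1269.8
Y − 0.77Y = 1945.8
0.23Y = 1945.8, so Y = 1945.8/0.23 = 8460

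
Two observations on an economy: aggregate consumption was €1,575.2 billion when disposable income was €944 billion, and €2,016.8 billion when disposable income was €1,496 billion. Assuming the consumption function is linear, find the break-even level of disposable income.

Y = 4100

MPC = (2016.8 − 1575.2)/(1496 − 944) = 441.6/552 = 0.8
a = 1575.2 − 0.8(944) = 1575.2 − 755.2 = 820
Break-even: Y = a/(1−MPC) = 820/0.2 = 4100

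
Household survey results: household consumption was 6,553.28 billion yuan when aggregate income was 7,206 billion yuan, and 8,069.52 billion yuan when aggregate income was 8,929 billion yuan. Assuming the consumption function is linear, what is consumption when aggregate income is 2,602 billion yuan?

C = 2501.76

MPC = (8069.52 − 6553.28)/(8929 − 7206) = 1516.24/1723 = 0.88
a = 6553.28 − 0.88(7206) = 6553.28 − 6341.28 = 212
C = 212 + 0.88(2602) = 212 + 2289.76 = 2501.76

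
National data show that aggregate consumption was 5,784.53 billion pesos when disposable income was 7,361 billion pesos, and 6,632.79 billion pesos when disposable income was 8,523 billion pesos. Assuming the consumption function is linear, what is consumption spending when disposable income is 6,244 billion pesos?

MPC = (6632.79 − 5784.53)/(8523 − 7361) = 848.26/1162 = 0.73
a = 5784.53 − 0.73(7361) = 5784.53 − 5373.53 = 411
C = 411 + 0.73(6244) = 411 + 4558.12 = 4969.12

C = 4969.12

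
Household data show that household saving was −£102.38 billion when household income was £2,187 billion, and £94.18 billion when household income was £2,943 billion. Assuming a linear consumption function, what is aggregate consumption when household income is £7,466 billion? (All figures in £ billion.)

C = 6195.84

MPS = ΔS/ΔY = (94.18 − (-102.38))/(2943 − 2187) = 196.56/756 = 0.26
MPC = 1 − MPS = 0.74
Autonomous saving = -102.38 − 0.26(2187) = -671, so a = 671
C = 671 + 0.74(7466) = 671 + 5524.84 = 6195.84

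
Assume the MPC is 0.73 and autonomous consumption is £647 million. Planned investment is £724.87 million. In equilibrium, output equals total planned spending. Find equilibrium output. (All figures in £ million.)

Y = 5081

Y = C + I = 647 + 0.73Y + 724.87
Y − 0.73Y = 1371.87
0.27Y = 1371.87, so Y = 1371.87/0.27 = 5081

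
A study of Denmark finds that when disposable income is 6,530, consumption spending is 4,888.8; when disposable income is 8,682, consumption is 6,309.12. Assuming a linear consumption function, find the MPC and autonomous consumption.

MPC = 0.66; a = 579

MPC = ΔC/ΔY = (6309.12 − 4888.8)/(8682 − 6530) = 1420.32/2152 = 0.66
a = C − MPC·Y = 4888.8 − 0.66(6530) = 4888.8 − 4309.8 = 579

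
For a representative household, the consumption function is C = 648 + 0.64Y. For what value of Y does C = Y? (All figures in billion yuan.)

At break-even, C = Y: 648 + 0.64Y = Y
0.36Y = 648, so Y = 648/0.36 = 1800

Y = 1800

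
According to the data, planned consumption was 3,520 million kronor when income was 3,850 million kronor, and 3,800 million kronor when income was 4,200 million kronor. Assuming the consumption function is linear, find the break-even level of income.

Y = 2200

MPC = (3800 − 3520)/(4200 − 3850) = 280/350 = 0.8
a = 3520 − 0.8(3850) = 3520 − 3080 = 440
Break-even: Y = a/(1−MPC) = 440/0.2 = 2200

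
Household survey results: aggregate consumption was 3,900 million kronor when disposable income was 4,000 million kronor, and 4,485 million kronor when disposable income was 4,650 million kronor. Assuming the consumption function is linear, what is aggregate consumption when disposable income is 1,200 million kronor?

C = 1380

MPC = (4485 − 3900)/(4650 − 4000) = 585/650 = 0.9
a = 3900 − 0.9(4000) = 3900 − 3600 = 300
C = 300 + 0.9(1200) = 300 + 1080 = 1380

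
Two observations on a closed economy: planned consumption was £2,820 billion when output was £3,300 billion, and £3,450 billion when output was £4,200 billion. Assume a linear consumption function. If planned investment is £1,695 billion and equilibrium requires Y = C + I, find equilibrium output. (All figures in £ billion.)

Y = 7350

MPC = (3450 − 2820)/(4200 − 3300) = 630/900 = 0.7
a = 2820 − 0.7(3300) = 510
Equilibrium: Y = 510 + 0.7Y + 1695
0.3Y = 2205, so Y = 2205/0.3 = 7350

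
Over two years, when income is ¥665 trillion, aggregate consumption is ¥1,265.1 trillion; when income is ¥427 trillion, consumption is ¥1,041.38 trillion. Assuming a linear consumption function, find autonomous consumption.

a = 640

MPC = ΔC/ΔY = (1265.1 − 1041.38)/(665 − 427) = 223.72/238 = 0.94
a = C − MPC·Y = 1041.38 − 0.94(427) = 1041.38 − 401.38 = 640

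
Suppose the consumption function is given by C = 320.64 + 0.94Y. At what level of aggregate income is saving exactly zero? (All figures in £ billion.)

Y = 5344

At break-even, C = Y: 320.64 + 0.94Y = Y
0.06Y = 320.64, so Y = 320.64/0.06 = 5344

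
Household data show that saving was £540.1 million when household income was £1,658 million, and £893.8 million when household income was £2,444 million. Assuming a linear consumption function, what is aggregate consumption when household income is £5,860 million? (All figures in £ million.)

C = 3429

MPS = ΔS/ΔY = (893.8 − 540.1)/(2444 − 1658) = 353.7/786 = 0.45
MPC = 1 − MPS = 0.55
Autonomous saving = 540.1 − 0.45(1658) = -206, so a = 206
C = 206 + 0.55(5860) = 206 + 3223 = 3429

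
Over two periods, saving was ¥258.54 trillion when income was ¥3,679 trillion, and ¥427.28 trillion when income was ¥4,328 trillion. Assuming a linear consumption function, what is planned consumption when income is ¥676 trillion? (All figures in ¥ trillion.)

MPS = ΔS/ΔY = (427.28 − 258.54)/(4328 − 3679) = 168.74/649 = 0.26
MPC = 1 − MPS = 0.74
Autonomous saving = 258.54 − 0.26(3679) = -698, so a = 698
C = 698 + 0.74(676) = 698 + 500.24 = 1198.24

C = 1198.24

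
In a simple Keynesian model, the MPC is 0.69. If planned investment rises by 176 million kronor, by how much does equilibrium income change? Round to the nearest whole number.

The multiplier is 1/(1 − MPC) = 1/0.31.
ΔY = 176/0.31 = 567.74 ≈ 568

ΔY ≈ 568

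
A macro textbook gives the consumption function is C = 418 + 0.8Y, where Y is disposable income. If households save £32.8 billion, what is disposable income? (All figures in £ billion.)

S = Y − C = -418 + 0.2Y
-418 + 0.2Y = 32.8, so 0.2Y = 450.8 and Y = 2254

Y = 2254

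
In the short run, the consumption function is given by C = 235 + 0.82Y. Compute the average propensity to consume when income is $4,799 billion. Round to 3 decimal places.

APC = 0.869

C = 235 + 0.82(4799) = 4170.18
APC = C/Y = 4170.18/4799 = 0.869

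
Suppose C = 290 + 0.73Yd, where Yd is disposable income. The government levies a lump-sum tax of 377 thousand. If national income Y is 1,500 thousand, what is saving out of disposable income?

S = 13.21

Yd = Y − T = 1500 − 377 = 1123
C = 290 + 0.73(1123) = 290 + 819.79 = 1109.79
S = Yd − C = 1123 − 1109.79 = 13.21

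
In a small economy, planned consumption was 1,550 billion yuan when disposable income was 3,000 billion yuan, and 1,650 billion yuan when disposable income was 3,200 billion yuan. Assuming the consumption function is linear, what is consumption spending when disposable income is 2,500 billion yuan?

MPC = (1650 − 1550)/(3200 − 3000) = 100/200 = 0.5
a = 1550 − 0.5(3000) = 1550 − 1500 = 50
C = 50 + 0.5(2500) = 50 + 1250 = 1300

C = 1300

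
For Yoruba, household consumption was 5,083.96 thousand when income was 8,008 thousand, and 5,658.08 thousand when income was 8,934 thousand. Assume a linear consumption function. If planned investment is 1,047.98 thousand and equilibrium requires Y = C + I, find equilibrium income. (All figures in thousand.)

Y = 3071

MPC = (5658.08 − 5083.96)/(8934 − 8008) = 574.12/926 = 0.62
a = 5083.96 − 0.62(8008) = 119
Equilibrium: Y = 119 + 0.62Y + 1047.98
0.38Y = 1166.98, so Y = 1166.98/0.38 = 3071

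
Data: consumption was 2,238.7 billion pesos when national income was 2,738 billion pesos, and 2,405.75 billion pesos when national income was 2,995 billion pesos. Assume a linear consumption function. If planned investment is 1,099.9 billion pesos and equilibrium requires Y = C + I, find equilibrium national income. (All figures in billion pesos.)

MPC = (2405.75 − 2238.7)/(2995 − 2738) = 167.05/257 = 0.65
a = 2238.7 − 0.65(2738) = 459
Equilibrium: Y = 459 + 0.65Y + 1099.9
0.35Y = 1558.9, so Y = 1558.9/0.35 = 4454

Y = 4454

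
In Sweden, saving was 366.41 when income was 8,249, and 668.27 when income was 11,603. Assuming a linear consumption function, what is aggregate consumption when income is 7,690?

MPS = ΔS/ΔY = (668.27 − 366.41)/(11603 − 8249) = 301.86/3354 = 0.09
MPC = 1 − MPS = 0.91
Autonomous saving = 366.41 − 0.09(8249) = -376, so a = 376
C = 376 + 0.91(7690) = 376 + 6997.9 = 7373.9

C = 7373.9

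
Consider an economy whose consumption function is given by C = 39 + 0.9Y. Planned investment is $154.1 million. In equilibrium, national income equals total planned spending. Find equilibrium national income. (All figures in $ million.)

Y = C + I = 39 + 0.9Y + 154.1
Y − 0.9Y = 193.1
0.1Y = 193.1, so Y = 193.1/0.1 = 1931

Y = 1931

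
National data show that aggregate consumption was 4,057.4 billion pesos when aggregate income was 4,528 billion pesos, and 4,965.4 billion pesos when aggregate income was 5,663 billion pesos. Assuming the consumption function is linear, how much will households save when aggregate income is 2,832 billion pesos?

S = 131.4

MPC = (4965.4 − 4057.4)/(5663 − 4528) = 908/1135 = 0.8
a = 4057.4 − 0.8(4528) = 4057.4 − 3622.4 = 435
C = 435 + 0.8(2832) = 2700.6
S = 2832 − 2700.6 = 131.4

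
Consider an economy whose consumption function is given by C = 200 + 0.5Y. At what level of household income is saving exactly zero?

Y = 400

At break-even, C = Y: 200 + 0.5Y = Y
0.5Y = 200, so Y = 200/0.5 = 400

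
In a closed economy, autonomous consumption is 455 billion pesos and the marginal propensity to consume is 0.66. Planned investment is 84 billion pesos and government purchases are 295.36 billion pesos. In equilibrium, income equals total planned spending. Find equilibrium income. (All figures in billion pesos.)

Y = 2454

Y = C + I + G = 455 + 0.66Y + 84 + 295.36
Y − 0.66Y = 834.36
0.34Y = 834.36, so Y = 834.36/0.34 = 2454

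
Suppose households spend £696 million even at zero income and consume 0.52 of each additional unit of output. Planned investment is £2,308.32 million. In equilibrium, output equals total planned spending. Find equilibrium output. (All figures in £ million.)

Y = 6259

Y = C + I = 696 + 0.52Y + 2308.32
Y − 0.52Y = 3004.32
0.48Y = 3004.32, so Y = 3004.32/0.48 = 6259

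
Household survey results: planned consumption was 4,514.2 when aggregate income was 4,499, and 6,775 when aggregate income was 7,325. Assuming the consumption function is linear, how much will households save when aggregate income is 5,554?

MPC = (6775 − 4514.2)/(7325 − 4499) = 2260.8/2826 = 0.8
a = 4514.2 − 0.8(4499) = 4514.2 − 3599.2 = 915
C = 915 + 0.8(5554) = 5358.2
S = 5554 − 5358.2 = 195.8

S = 195.8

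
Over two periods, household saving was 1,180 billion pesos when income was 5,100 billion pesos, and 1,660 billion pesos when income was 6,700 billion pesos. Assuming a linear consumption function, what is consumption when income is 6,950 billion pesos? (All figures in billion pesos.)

MPS = ΔS/ΔY = (1660 − 1180)/(6700 − 5100) = 480/1600 = 0.3
MPC = 1 − MPS = 0.7
Autonomous saving = 1180 − 0.3(5100) = -350, so a = 350
C = 350 + 0.7(6950) = 350 + 4865 = 5215

C = 5215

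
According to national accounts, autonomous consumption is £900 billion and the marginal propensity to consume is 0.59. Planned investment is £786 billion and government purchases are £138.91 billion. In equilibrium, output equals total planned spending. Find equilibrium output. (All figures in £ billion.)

Y = C + I + G = 900 + 0.59Y + 786 + 138.91
Y − 0.59Y = 1824.91
0.41Y = 1824.91, so Y = 1824.91/0.41 = 4451

Y = 4451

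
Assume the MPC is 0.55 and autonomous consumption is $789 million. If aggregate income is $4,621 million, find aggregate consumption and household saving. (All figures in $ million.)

C = 3330.55; S = 1290.45

C = 789 + 0.55(4621) = 789 + 2541.55 = 3330.55
S = Y − C = 4621 − 3330.55 = 1290.45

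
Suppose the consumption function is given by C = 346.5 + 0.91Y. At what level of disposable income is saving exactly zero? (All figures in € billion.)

Y = 3850

At break-even, C = Y: 346.5 + 0.91Y = Y
0.09Y = 346.5, so Y = 346.5/0.09 = 3850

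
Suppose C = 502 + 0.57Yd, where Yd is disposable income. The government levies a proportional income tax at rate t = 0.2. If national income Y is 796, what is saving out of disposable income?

Yd = (1 − 0.2)(796) = 0.8(796) = 636.8
C = 502 + 0.57(636.8) = 502 + 362.976 = 864.976
S = Yd − C = 636.8 − 864.976 = -228.176

S = -228.176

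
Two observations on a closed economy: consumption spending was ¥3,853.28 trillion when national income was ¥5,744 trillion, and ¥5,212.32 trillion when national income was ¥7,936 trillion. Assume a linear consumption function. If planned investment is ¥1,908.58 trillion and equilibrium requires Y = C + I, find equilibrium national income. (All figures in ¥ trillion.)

Y = 5791

MPC = (5212.32 − 3853.28)/(7936 − 5744) = 1359.04/2192 = 0.62
a = 3853.28 − 0.62(5744) = 292
Equilibrium: Y = 292 + 0.62Y + 1908.58
0.38Y = 2200.58, so Y = 2200.58/0.38 = 5791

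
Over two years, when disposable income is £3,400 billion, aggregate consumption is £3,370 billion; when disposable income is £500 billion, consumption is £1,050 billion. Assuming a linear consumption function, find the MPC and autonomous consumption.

MPC = 0.8; a = 650

MPC = ΔC/ΔY = (3370 − 1050)/(3400 − 500) = 2320/2900 = 0.8
a = C − MPC·Y = 1050 − 0.8(500) = 1050 − 400 = 650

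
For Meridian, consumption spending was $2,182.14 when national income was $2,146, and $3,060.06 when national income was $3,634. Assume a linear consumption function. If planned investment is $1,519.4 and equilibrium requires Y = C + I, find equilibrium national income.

Y = 5940

MPC = (3060.06 − 2182.14)/(3634 − 2146) = 877.92/1488 = 0.59
a = 2182.14 − 0.59(2146) = 916
Equilibrium: Y = 916 + 0.59Y + 1519.4
0.41Y = 2435.4, so Y = 2435.4/0.41 = 5940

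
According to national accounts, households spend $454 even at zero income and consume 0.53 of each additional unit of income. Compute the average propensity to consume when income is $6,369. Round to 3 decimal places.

APC = 0.601

C = 454 + 0.53(6369) = 3829.57
APC = C/Y = 3829.57/6369 = 0.601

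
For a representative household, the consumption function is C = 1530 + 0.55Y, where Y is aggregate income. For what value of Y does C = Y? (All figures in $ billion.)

Y = 3400

At break-even, C = Y: 1530 + 0.55Y = Y
0.45Y = 1530, so Y = 1530/0.45 = 3400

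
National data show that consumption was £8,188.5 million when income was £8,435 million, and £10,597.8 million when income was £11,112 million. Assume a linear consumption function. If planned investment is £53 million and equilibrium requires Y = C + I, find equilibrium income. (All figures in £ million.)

Y = 6500

MPC = (10597.8 − 8188.5)/(11112 − 8435) = 2409.3/2677 = 0.9
a = 8188.5 − 0.9(8435) = 597
Equilibrium: Y = 597 + 0.9Y + 53
0.1Y = 650, so Y = 650/0.1 = 6500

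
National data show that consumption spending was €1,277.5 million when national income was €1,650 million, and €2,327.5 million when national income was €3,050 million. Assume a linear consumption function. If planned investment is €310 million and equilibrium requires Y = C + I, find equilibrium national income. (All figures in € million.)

Y = 1400

MPC = (2327.5 − 1277.5)/(3050 − 1650) = 1050/1400 = 0.75
a = 1277.5 − 0.75(1650) = 40
Equilibrium: Y = 40 + 0.75Y + 310
0.25Y = 350, so Y = 350/0.25 = 1400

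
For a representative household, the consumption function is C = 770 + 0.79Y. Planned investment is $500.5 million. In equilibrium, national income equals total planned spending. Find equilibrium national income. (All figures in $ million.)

Y = C + I = 770 + 0.79Y + 500.5
Y − 0.79Y = 1270.5
0.21Y = 1270.5, so Y = 1270.5/0.21 = 6050

Y = 6050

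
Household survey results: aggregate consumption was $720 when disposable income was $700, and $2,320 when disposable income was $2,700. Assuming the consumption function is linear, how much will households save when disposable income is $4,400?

MPC = (2320 − 720)/(2700 − 700) = 1600/2000 = 0.8
a = 720 − 0.8(700) = 720 − 560 = 160
C = 160 + 0.8(4400) = 3680
S = 4400 − 3680 = 720

S = 720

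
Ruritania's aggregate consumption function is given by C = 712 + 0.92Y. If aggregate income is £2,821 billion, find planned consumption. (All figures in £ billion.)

C = 3307.32

C = 712 + 0.92(2821) = 712 + 2595.32 = 3307.32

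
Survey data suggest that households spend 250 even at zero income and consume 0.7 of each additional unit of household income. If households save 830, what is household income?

S = Y − C = -250 + 0.3Y
-250 + 0.3Y = 830, so 0.3Y = 1080 and Y = 3600

Y = 3600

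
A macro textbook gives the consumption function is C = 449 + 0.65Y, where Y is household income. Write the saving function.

S = Y − C = Y − (449 + 0.65Y) = -449 + (1 − 0.65)Y

S = -449 + 0.35Y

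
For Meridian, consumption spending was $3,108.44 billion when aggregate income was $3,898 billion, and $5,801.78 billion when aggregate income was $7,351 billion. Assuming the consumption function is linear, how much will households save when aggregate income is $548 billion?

MPC = (5801.78 − 3108.44)/(7351 − 3898) = 2693.34/3453 = 0.78
a = 3108.44 − 0.78(3898) = 3108.44 − 3040.44 = 68
C = 68 + 0.78(548) = 495.44
S = 548 − 495.44 = 52.56

S = 52.56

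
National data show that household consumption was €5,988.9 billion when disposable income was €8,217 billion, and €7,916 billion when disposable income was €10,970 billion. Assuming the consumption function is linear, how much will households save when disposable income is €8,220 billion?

S = 2229

MPC = (7916 − 5988.9)/(10970 − 8217) = 1927.1/2753 = 0.7
a = 5988.9 − 0.7(8217) = 5988.9 − 5751.9 = 237
C = 237 + 0.7(8220) = 5991
S = 8220 − 5991 = 2229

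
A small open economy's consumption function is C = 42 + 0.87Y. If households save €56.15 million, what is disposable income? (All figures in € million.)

Y = 755

S = Y − C = -42 + 0.13Y
-42 + 0.13Y = 56.15, so 0.13Y = 98.15 and Y = 755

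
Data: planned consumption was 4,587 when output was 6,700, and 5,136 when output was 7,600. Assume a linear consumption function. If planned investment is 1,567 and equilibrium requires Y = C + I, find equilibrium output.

MPC = (5136 − 4587)/(7600 − 6700) = 549/900 = 0.61
a = 4587 − 0.61(6700) = 500
Equilibrium: Y = 500 + 0.61Y + 1567
0.39Y = 2067, so Y = 2067/0.39 = 5300

Y = 5300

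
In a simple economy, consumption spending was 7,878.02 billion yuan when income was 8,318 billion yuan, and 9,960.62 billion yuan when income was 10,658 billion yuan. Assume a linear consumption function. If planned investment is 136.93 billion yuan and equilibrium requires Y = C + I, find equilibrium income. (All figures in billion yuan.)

MPC = (9960.62 − 7878.02)/(10658 − 8318) = 2082.6/2340 = 0.89
a = 7878.02 − 0.89(8318) = 475
Equilibrium: Y = 475 + 0.89Y + 136.93
0.11Y = 611.93, so Y = 611.93/0.11 = 5563

Y = 5563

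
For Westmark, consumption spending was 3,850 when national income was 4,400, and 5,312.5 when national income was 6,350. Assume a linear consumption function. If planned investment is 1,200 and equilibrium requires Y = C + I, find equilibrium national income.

Y = 7000

MPC = (5312.5 − 3850)/(6350 − 4400) = 1462.5/1950 = 0.75
a = 3850 − 0.75(4400) = 550
Equilibrium: Y = 550 + 0.75Y + 1200
0.25Y = 1750, so Y = 1750/0.25 = 7000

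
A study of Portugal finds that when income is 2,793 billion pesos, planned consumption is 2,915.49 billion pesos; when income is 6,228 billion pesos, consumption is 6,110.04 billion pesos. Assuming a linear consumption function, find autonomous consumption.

MPC = ΔC/ΔY = (6110.04 − 2915.49)/(6228 − 2793) = 3194.55/3435 = 0.93
a = C − MPC·Y = 2915.49 − 0.93(2793) = 2915.49 − 2597.49 = 318

a = 318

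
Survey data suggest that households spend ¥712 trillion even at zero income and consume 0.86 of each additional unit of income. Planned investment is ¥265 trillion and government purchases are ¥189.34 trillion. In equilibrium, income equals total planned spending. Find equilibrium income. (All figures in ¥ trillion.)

Y = C + I + G = 712 + 0.86Y + 265 + 189.34
Y − 0.86Y = 1166.34
0.14Y = 1166.34, so Y = 1166.34/0.14 = 8331

Y = 8331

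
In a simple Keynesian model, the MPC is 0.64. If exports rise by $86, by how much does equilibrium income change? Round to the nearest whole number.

ΔY ≈ 239

The multiplier is 1/(1 − MPC) = 1/0.36.
ΔY = 86/0.36 = 238.89 ≈ 239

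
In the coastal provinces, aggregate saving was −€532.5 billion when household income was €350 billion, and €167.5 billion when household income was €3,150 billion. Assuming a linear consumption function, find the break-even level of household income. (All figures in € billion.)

Y = 2480

MPS = ΔS/ΔY = (167.5 − (-532.5))/(3150 − 350) = 700/2800 = 0.25
MPC = 1 − MPS = 0.75
From S(350) = -532.5: −a + 0.25(350) = -532.5, so a = 87.5 − (-532.5) = 620
Break-even (S = 0): Y = a/MPS = 620/0.25 = 2480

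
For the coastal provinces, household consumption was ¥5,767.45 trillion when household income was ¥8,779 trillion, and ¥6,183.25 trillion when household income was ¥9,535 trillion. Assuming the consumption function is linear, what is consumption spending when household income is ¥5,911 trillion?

MPC = (6183.25 − 5767.45)/(9535 − 8779) = 415.8/756 = 0.55
a = 5767.45 − 0.55(8779) = 5767.45 − 4828.45 = 939
C = 939 + 0.55(5911) = 939 + 3251.05 = 4190.05

C = 4190.05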